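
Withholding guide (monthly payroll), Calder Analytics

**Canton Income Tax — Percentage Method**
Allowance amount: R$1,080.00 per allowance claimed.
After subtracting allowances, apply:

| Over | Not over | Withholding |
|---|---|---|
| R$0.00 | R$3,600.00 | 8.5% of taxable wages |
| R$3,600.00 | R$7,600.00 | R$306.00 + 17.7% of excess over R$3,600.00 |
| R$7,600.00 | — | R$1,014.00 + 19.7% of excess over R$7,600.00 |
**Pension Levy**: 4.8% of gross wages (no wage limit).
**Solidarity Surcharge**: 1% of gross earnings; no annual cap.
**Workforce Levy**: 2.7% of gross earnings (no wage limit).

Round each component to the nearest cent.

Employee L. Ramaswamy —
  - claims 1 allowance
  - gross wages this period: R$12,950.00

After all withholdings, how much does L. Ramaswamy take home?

Canton Income Tax: taxable = R$12,950.00 − 1×R$1,080.00 = R$11,870.00
  R$1,014.00 + 19.7% × (R$11,870.00 − R$7,600.00) = R$1,014.00 + 19.7% × R$4,270.00 = R$1,855.19
Pension Levy: 4.8% × R$12,950.00 = R$621.60
Solidarity Surcharge: 1% × R$12,950.00 = R$129.50
Workforce Levy: 2.7% × R$12,950.00 = R$349.65
Total withheld: R$1,855.19 + R$621.60 + R$129.50 + R$349.65 = R$2,955.94
Net pay: R$12,950.00 − R$2,955.94 = R$9,994.06

R$9,994.06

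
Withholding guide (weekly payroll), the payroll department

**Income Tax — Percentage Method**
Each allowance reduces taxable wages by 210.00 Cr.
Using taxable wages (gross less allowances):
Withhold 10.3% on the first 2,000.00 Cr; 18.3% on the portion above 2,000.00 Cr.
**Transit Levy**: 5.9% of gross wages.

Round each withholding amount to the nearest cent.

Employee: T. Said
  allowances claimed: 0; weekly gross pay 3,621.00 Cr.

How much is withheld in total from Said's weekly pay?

716.28 Cr

Income Tax: taxable = 3,621.00 Cr
  206.00 Cr + 18.3% × (3,621.00 Cr − 2,000.00 Cr) = 206.00 Cr + 18.3% × 1,621.00 Cr = 502.64 Cr
Transit Levy: 5.9% × 3,621.00 Cr = 213.64 Cr
Total: 502.64 Cr + 213.64 Cr = 716.28 Cr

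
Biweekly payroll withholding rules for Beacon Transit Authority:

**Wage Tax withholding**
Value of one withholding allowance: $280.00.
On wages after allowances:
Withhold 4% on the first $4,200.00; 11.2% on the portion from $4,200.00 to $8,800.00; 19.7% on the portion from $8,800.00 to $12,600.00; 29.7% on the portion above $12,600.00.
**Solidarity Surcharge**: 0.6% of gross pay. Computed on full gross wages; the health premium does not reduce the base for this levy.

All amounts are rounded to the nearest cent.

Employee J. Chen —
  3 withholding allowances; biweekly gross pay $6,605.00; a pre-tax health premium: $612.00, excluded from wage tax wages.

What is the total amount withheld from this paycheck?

Wage Tax: taxable = $6,605.00 − $612.00 − 3×$280.00 = $5,153.00
  $168.00 + 11.2% × ($5,153.00 − $4,200.00) = $168.00 + 11.2% × $953.00 = $274.74
Solidarity Surcharge: 0.6% × $6,605.00 = $39.63
Total: $274.74 + $39.63 = $314.37

$314.37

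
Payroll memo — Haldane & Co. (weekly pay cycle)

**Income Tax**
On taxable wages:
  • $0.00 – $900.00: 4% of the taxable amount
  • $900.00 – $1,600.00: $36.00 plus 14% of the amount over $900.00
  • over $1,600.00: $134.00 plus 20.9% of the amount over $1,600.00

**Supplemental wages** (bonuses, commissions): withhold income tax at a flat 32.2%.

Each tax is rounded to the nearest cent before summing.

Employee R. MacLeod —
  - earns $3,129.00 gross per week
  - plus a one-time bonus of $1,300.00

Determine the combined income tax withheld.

Income Tax: taxable = $3,129.00
  $134.00 + 20.9% × ($3,129.00 − $1,600.00) = $134.00 + 20.9% × $1,529.00 = $453.56
Supplemental (32.2% flat on bonus): 32.2% × $1,300.00 = $418.60
Total income tax: $453.56 + $418.60 = $872.16

$872.16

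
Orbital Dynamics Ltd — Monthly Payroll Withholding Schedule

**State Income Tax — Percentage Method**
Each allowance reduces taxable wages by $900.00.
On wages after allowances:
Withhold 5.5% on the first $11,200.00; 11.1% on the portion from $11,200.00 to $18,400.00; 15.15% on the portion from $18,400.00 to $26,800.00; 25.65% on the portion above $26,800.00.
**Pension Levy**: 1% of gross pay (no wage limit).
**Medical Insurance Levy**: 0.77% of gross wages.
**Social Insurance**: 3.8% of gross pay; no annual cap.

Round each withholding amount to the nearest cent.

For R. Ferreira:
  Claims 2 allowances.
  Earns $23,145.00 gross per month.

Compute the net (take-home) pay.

State Income Tax: taxable = $23,145.00 − 2×$900.00 = $21,345.00
  $1,415.20 + 15.15% × ($21,345.00 − $18,400.00) = $1,415.20 + 15.15% × $2,945.00 = $1,861.37
Pension Levy: 1% × $23,145.00 = $231.45
Medical Insurance Levy: 0.77% × $23,145.00 = $178.22
Social Insurance: 3.8% × $23,145.00 = $879.51
Total withheld: $1,861.37 + $231.45 + $178.22 + $879.51 = $3,150.55
Net pay: $23,145.00 − $3,150.55 = $19,994.45

$19,994.45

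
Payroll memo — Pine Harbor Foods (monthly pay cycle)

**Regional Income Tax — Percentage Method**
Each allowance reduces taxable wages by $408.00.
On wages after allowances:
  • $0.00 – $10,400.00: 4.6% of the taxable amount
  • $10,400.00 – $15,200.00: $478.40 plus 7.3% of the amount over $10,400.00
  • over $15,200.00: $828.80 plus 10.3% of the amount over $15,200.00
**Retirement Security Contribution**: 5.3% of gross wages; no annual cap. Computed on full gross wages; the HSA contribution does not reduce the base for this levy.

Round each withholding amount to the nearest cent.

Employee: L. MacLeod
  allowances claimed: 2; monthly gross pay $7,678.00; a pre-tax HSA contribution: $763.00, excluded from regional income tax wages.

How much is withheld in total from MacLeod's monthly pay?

Regional Income Tax: taxable = $7,678.00 − $763.00 − 2×$408.00 = $6,099.00
  4.6% × $6,099.00 = $280.55
Retirement Security Contribution: 5.3% × $7,678.00 = $406.93
Total: $280.55 + $406.93 = $687.48

$687.48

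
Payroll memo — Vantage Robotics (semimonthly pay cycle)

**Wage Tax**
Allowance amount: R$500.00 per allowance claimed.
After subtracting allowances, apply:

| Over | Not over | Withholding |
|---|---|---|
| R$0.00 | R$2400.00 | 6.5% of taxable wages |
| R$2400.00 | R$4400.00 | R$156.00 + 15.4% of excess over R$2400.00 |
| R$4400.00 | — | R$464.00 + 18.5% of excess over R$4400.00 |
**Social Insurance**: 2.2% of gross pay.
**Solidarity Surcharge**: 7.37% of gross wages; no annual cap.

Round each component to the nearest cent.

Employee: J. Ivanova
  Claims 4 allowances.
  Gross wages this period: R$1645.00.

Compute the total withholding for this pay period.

R$157.43

Wage Tax: taxable = R$1645.00 − 4×R$500.00 = R$-355.00
  Taxable ≤ 0 → R$0.00
Social Insurance: 2.2% × R$1645.00 = R$36.19
Solidarity Surcharge: 7.37% × R$1645.00 = R$121.24
Total: R$0.00 + R$36.19 + R$121.24 = R$157.43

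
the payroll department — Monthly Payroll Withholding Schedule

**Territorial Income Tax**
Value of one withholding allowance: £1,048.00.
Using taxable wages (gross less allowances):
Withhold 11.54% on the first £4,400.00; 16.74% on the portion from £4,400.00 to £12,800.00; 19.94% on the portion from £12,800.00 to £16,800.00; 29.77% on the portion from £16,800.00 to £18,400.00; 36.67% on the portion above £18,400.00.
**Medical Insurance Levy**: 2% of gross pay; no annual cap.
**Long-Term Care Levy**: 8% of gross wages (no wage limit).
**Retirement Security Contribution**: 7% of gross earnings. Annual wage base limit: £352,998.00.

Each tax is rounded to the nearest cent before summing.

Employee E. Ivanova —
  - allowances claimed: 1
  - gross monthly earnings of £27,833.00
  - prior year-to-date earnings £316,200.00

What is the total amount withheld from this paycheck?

Territorial Income Tax: taxable = £27,833.00 − 1×£1,048.00 = £26,785.00
  £3,187.84 + 36.67% × (£26,785.00 − £18,400.00) = £3,187.84 + 36.67% × £8,385.00 = £6,262.62
Medical Insurance Levy: 2% × £27,833.00 = £556.66
Long-Term Care Levy: 8% × £27,833.00 = £2,226.64
Retirement Security Contribution: 7% × £27,833.00 = £1,948.31
Total: £6,262.62 + £556.66 + £2,226.64 + £1,948.31 = £10,994.23

£10,994.23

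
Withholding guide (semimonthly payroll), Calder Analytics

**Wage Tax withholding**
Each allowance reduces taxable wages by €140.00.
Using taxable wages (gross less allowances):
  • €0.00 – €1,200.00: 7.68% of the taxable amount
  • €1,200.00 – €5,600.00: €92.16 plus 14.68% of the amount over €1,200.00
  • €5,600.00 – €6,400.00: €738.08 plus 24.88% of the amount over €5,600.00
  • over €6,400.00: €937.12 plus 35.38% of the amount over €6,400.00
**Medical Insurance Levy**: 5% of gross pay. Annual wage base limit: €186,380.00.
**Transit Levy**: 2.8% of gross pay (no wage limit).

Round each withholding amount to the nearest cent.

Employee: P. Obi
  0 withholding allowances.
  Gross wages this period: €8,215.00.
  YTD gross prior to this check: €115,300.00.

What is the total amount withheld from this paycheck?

Wage Tax: taxable = €8,215.00
  €937.12 + 35.38% × (€8,215.00 − €6,400.00) = €937.12 + 35.38% × €1,815.00 = €1,579.27
Medical Insurance Levy: 5% × €8,215.00 = €410.75
Transit Levy: 2.8% × €8,215.00 = €230.02
Total: €1,579.27 + €410.75 + €230.02 = €2,220.04

€2,220.04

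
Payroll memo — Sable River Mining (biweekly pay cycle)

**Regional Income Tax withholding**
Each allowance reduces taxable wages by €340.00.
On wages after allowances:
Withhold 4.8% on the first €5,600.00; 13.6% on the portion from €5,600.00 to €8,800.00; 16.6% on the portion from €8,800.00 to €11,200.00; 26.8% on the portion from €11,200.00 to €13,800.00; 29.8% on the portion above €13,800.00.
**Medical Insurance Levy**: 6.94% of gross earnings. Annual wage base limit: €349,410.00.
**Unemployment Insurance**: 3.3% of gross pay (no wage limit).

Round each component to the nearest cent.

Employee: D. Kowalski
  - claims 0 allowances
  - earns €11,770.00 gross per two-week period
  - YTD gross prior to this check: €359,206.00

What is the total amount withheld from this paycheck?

Regional Income Tax: taxable = €11,770.00
  €1,102.40 + 26.8% × (€11,770.00 − €11,200.00) = €1,102.40 + 26.8% × €570.00 = €1,255.16
Medical Insurance Levy: YTD €359,206.00 ≥ cap €349,410.00 → €0.00
Unemployment Insurance: 3.3% × €11,770.00 = €388.41
Total: €1,255.16 + €0.00 + €388.41 = €1,643.57

€1,643.57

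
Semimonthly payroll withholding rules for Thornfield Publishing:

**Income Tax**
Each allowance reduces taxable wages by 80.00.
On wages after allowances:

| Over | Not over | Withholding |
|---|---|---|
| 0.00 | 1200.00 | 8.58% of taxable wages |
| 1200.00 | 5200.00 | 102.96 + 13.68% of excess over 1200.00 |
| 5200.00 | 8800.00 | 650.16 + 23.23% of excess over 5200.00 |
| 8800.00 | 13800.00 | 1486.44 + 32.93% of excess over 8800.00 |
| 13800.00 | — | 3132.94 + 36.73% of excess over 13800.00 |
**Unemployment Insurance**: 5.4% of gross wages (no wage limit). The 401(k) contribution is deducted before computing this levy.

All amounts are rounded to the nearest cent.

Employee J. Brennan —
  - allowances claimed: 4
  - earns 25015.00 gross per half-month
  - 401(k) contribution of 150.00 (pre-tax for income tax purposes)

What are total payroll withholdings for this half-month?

Income Tax: taxable = 25015.00 − 150.00 − 4×80.00 = 24545.00
  3132.94 + 36.73% × (24545.00 − 13800.00) = 3132.94 + 36.73% × 10745.00 = 7079.58
Unemployment Insurance: 5.4% × 24865.00 = 1342.71
Total: 7079.58 + 1342.71 = 8422.29

8422.29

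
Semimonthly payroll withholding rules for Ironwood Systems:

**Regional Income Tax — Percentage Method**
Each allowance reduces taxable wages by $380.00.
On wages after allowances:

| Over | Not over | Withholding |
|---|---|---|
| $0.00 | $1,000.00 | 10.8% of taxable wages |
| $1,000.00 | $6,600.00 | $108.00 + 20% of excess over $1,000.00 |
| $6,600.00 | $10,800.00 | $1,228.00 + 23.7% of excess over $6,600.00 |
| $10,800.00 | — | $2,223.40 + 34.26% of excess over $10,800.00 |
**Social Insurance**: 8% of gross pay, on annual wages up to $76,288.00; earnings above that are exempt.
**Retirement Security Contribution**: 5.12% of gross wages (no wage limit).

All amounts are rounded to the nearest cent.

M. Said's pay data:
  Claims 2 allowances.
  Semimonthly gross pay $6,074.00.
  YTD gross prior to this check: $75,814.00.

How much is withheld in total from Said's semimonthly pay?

Regional Income Tax: taxable = $6,074.00 − 2×$380.00 = $5,314.00
  $108.00 + 20% × ($5,314.00 − $1,000.00) = $108.00 + 20% × $4,314.00 = $970.80
Social Insurance: cap $76,288.00 − YTD $75,814.00 = $474.00 subject; 8% × $474.00 = $37.92
Retirement Security Contribution: 5.12% × $6,074.00 = $310.99
Total: $970.80 + $37.92 + $310.99 = $1,319.71

$1,319.71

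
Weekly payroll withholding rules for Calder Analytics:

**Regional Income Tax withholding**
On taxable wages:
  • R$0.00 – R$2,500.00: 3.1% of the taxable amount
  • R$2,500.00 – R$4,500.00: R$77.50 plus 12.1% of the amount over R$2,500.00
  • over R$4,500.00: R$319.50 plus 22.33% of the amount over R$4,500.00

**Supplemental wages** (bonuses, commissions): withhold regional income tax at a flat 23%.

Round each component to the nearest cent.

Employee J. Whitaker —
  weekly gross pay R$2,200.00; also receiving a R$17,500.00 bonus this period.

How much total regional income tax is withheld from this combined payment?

R$4,093.20

Regional Income Tax: taxable = R$2,200.00
  3.1% × R$2,200.00 = R$68.20
Supplemental (23% flat on bonus): 23% × R$17,500.00 = R$4,025.00
Total regional income tax: R$68.20 + R$4,025.00 = R$4,093.20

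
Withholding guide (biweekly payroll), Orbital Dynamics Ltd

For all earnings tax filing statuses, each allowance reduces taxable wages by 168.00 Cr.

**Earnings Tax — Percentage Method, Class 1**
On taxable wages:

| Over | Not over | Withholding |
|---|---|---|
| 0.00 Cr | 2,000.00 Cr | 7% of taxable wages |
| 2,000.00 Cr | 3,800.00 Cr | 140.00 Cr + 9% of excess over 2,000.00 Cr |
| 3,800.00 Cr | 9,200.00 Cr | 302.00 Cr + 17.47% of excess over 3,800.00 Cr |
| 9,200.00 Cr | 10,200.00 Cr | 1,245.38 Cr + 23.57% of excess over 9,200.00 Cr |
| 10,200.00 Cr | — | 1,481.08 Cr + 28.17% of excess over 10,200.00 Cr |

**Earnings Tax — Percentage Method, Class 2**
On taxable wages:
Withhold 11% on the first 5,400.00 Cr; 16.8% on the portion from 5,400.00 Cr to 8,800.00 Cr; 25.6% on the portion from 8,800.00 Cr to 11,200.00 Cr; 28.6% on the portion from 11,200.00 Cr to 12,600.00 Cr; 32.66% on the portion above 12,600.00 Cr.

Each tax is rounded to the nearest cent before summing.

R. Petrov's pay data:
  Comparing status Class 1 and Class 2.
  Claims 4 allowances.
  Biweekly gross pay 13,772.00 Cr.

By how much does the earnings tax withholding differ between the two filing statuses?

45.29 Cr

Earnings Tax (Class 1): taxable = 13,772.00 Cr − 4×168.00 Cr = 13,100.00 Cr
  1,481.08 Cr + 28.17% × (13,100.00 Cr − 10,200.00 Cr) = 1,481.08 Cr + 28.17% × 2,900.00 Cr = 2,298.01 Cr
Earnings Tax (Class 2): taxable = 13,772.00 Cr − 4×168.00 Cr = 13,100.00 Cr
  2,180.00 Cr + 32.66% × (13,100.00 Cr − 12,600.00 Cr) = 2,180.00 Cr + 32.66% × 500.00 Cr = 2,343.30 Cr
Difference: |2,298.01 Cr − 2,343.30 Cr| = 45.29 Cr (higher under Class 2)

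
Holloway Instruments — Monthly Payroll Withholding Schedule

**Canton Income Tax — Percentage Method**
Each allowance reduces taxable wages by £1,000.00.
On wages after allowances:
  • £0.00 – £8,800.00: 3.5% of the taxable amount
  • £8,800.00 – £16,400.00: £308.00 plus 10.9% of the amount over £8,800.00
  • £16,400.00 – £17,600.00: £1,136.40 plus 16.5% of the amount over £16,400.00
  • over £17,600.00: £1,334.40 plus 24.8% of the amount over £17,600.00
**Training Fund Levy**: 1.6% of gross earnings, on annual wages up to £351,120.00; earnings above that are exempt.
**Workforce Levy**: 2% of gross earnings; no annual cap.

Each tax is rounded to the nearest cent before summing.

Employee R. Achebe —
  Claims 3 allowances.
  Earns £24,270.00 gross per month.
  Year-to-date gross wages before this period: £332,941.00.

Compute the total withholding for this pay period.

Canton Income Tax: taxable = £24,270.00 − 3×£1,000.00 = £21,270.00
  £1,334.40 + 24.8% × (£21,270.00 − £17,600.00) = £1,334.40 + 24.8% × £3,670.00 = £2,244.56
Training Fund Levy: cap £351,120.00 − YTD £332,941.00 = £18,179.00 subject; 1.6% × £18,179.00 = £290.86
Workforce Levy: 2% × £24,270.00 = £485.40
Total: £2,244.56 + £290.86 + £485.40 = £3,020.82

£3,020.82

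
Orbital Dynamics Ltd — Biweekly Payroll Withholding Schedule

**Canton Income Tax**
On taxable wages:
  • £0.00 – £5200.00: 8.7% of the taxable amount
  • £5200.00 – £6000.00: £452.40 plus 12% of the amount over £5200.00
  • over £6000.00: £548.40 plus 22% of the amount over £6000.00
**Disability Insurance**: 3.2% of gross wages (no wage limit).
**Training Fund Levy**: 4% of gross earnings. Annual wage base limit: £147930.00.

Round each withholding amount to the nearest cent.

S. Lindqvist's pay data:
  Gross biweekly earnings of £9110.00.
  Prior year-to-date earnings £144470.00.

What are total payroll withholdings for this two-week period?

£1662.52

Canton Income Tax: taxable = £9110.00
  £548.40 + 22% × (£9110.00 − £6000.00) = £548.40 + 22% × £3110.00 = £1232.60
Disability Insurance: 3.2% × £9110.00 = £291.52
Training Fund Levy: cap £147930.00 − YTD £144470.00 = £3460.00 subject; 4% × £3460.00 = £138.40
Total: £1232.60 + £291.52 + £138.40 = £1662.52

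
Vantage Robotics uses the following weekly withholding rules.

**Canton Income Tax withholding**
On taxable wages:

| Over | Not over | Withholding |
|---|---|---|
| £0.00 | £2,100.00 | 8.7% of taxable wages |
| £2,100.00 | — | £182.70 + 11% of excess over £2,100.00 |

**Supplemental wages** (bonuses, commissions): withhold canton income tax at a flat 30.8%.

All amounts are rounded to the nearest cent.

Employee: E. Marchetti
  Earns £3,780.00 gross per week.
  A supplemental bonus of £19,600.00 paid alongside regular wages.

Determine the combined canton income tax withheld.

£6,404.30

Canton Income Tax: taxable = £3,780.00
  £182.70 + 11% × (£3,780.00 − £2,100.00) = £182.70 + 11% × £1,680.00 = £367.50
Supplemental (30.8% flat on bonus): 30.8% × £19,600.00 = £6,036.80
Total canton income tax: £367.50 + £6,036.80 = £6,404.30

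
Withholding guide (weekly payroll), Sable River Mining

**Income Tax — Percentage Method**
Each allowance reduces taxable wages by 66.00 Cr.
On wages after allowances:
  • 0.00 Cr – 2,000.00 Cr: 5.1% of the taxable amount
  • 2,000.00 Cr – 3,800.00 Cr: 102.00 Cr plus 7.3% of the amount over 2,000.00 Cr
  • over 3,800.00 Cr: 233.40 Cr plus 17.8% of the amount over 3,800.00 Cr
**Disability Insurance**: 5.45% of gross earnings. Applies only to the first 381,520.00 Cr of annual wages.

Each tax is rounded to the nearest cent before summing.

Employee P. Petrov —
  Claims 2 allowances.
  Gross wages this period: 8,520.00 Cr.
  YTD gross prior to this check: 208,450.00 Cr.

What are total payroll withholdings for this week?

Income Tax: taxable = 8,520.00 Cr − 2×66.00 Cr = 8,388.00 Cr
  233.40 Cr + 17.8% × (8,388.00 Cr − 3,800.00 Cr) = 233.40 Cr + 17.8% × 4,588.00 Cr = 1,050.06 Cr
Disability Insurance: 5.45% × 8,520.00 Cr = 464.34 Cr
Total: 1,050.06 Cr + 464.34 Cr = 1,514.40 Cr

1,514.40 Cr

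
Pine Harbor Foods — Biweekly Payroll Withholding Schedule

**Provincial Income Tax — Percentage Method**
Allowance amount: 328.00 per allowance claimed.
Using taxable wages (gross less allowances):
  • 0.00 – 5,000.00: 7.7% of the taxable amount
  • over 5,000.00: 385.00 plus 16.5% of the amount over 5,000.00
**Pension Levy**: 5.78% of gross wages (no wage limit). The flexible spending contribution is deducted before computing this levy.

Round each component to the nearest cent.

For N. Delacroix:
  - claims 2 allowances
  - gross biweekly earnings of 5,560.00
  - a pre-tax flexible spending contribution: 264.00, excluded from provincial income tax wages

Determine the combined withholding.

663.39

Provincial Income Tax: taxable = 5,560.00 − 264.00 − 2×328.00 = 4,640.00
  7.7% × 4,640.00 = 357.28
Pension Levy: 5.78% × 5,296.00 = 306.11
Total: 357.28 + 306.11 = 663.39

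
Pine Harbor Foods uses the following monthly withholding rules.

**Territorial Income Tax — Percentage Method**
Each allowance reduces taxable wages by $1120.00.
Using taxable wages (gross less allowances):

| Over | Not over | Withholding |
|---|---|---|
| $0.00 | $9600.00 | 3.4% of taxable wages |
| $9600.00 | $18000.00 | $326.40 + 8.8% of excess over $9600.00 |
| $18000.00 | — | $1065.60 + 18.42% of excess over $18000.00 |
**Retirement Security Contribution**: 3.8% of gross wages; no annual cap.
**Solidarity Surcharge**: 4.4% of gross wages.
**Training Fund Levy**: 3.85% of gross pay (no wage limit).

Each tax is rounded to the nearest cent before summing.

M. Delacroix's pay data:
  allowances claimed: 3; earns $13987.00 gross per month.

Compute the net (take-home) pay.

Territorial Income Tax: taxable = $13987.00 − 3×$1120.00 = $10627.00
  $326.40 + 8.8% × ($10627.00 − $9600.00) = $326.40 + 8.8% × $1027.00 = $416.78
Retirement Security Contribution: 3.8% × $13987.00 = $531.51
Solidarity Surcharge: 4.4% × $13987.00 = $615.43
Training Fund Levy: 3.85% × $13987.00 = $538.50
Total withheld: $416.78 + $531.51 + $615.43 + $538.50 = $2102.22
Net pay: $13987.00 − $2102.22 = $11884.78

$11884.78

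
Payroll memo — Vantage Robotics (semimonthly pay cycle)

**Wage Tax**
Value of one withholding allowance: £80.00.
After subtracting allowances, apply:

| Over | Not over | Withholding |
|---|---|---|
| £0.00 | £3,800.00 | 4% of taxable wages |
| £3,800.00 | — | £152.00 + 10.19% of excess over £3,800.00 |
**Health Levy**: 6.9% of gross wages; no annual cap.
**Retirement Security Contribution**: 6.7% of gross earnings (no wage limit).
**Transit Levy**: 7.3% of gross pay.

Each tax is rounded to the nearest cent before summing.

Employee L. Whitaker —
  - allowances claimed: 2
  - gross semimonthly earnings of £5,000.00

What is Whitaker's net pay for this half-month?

£3,697.02

Wage Tax: taxable = £5,000.00 − 2×£80.00 = £4,840.00
  £152.00 + 10.19% × (£4,840.00 − £3,800.00) = £152.00 + 10.19% × £1,040.00 = £257.98
Health Levy: 6.9% × £5,000.00 = £345.00
Retirement Security Contribution: 6.7% × £5,000.00 = £335.00
Transit Levy: 7.3% × £5,000.00 = £365.00
Total withheld: £257.98 + £345.00 + £335.00 + £365.00 = £1,302.98
Net pay: £5,000.00 − £1,302.98 = £3,697.02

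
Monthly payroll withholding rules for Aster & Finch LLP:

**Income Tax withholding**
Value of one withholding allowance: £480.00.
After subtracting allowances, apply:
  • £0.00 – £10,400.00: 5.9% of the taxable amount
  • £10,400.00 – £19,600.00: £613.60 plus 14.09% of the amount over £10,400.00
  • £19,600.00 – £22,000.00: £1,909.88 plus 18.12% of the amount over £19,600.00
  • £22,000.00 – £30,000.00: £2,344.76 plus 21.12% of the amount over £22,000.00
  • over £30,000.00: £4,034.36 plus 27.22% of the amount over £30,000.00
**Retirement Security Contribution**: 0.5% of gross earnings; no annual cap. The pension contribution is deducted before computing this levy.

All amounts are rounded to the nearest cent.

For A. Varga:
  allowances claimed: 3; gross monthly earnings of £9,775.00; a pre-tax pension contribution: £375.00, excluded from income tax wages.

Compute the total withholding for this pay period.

Income Tax: taxable = £9,775.00 − £375.00 − 3×£480.00 = £7,960.00
  5.9% × £7,960.00 = £469.64
Retirement Security Contribution: 0.5% × £9,400.00 = £47.00
Total: £469.64 + £47.00 = £516.64

£516.64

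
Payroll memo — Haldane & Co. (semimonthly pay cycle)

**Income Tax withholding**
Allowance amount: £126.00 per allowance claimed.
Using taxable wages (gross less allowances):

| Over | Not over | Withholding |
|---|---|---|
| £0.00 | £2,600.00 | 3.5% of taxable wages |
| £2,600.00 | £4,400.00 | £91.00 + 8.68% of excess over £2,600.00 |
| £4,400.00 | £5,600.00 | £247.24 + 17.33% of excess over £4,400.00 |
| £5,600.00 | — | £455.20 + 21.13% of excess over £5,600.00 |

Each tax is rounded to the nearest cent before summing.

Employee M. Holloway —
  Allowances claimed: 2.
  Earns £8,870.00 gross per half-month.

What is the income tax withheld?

Income Tax: taxable = £8,870.00 − 2×£126.00 = £8,618.00
  £455.20 + 21.13% × (£8,618.00 − £5,600.00) = £455.20 + 21.13% × £3,018.00 = £1,092.90

£1,092.90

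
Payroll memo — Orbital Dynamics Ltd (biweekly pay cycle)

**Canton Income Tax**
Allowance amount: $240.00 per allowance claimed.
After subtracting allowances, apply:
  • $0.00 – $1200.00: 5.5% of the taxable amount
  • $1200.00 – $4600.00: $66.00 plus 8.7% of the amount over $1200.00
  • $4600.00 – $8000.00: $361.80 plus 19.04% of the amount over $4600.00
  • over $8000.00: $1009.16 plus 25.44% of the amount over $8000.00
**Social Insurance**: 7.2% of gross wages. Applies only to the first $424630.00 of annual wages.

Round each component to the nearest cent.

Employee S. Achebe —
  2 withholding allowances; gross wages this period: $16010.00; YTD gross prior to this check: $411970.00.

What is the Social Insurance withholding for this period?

Social Insurance: cap $424630.00 − YTD $411970.00 = $12660.00 subject; 7.2% × $12660.00 = $911.52

$911.52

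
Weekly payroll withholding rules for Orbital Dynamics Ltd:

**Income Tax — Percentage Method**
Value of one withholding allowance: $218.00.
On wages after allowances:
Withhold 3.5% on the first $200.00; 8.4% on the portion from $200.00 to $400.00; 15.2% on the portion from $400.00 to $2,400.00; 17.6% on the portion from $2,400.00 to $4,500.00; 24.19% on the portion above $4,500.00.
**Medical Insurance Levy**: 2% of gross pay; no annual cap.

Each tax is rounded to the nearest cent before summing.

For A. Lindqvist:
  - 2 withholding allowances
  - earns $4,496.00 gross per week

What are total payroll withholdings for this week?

$709.88

Income Tax: taxable = $4,496.00 − 2×$218.00 = $4,060.00
  $327.80 + 17.6% × ($4,060.00 − $2,400.00) = $327.80 + 17.6% × $1,660.00 = $619.96
Medical Insurance Levy: 2% × $4,496.00 = $89.92
Total: $619.96 + $89.92 = $709.88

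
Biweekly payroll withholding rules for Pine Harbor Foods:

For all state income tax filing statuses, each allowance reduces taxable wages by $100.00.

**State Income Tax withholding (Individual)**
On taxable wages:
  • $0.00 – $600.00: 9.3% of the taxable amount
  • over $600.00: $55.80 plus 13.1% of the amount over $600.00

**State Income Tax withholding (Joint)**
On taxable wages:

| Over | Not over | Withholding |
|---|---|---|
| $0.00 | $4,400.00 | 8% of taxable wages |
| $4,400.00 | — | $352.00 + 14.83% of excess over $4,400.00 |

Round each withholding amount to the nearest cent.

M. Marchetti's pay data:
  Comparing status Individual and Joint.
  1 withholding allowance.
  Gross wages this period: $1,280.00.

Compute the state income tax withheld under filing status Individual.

$131.78

State Income Tax (Individual): taxable = $1,280.00 − 1×$100.00 = $1,180.00
  $55.80 + 13.1% × ($1,180.00 − $600.00) = $55.80 + 13.1% × $580.00 = $131.78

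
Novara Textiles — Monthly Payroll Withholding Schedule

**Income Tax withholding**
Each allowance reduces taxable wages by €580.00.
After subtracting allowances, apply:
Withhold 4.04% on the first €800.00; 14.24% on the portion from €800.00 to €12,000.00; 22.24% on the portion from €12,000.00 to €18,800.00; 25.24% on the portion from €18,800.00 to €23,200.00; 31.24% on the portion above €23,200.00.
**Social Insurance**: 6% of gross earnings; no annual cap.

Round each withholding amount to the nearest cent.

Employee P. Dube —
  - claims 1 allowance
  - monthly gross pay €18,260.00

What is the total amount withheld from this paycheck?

€3,986.03

Income Tax: taxable = €18,260.00 − 1×€580.00 = €17,680.00
  €1,627.20 + 22.24% × (€17,680.00 − €12,000.00) = €1,627.20 + 22.24% × €5,680.00 = €2,890.43
Social Insurance: 6% × €18,260.00 = €1,095.60
Total: €2,890.43 + €1,095.60 = €3,986.03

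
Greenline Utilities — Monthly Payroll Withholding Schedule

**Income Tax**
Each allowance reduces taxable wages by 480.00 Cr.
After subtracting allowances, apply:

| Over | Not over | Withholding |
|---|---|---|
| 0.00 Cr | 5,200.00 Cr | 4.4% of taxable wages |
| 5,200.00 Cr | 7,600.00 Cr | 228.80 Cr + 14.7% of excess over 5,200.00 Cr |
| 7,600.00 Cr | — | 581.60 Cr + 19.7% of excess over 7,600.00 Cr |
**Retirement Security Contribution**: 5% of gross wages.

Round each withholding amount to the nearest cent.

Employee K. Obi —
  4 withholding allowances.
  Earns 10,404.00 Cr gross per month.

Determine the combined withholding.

Income Tax: taxable = 10,404.00 Cr − 4×480.00 Cr = 8,484.00 Cr
  581.60 Cr + 19.7% × (8,484.00 Cr − 7,600.00 Cr) = 581.60 Cr + 19.7% × 884.00 Cr = 755.75 Cr
Retirement Security Contribution: 5% × 10,404.00 Cr = 520.20 Cr
Total: 755.75 Cr + 520.20 Cr = 1,275.95 Cr

1,275.95 Cr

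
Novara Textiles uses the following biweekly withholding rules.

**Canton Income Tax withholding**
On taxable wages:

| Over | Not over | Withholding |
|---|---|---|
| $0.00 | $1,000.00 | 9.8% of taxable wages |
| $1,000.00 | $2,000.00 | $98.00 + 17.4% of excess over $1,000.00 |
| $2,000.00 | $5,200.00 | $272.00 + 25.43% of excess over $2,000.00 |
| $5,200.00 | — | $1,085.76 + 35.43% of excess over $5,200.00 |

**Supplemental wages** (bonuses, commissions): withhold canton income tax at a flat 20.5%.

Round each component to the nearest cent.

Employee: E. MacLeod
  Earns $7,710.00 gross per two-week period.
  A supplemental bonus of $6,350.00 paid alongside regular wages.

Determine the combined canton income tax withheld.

Canton Income Tax: taxable = $7,710.00
  $1,085.76 + 35.43% × ($7,710.00 − $5,200.00) = $1,085.76 + 35.43% × $2,510.00 = $1,975.05
Supplemental (20.5% flat on bonus): 20.5% × $6,350.00 = $1,301.75
Total canton income tax: $1,975.05 + $1,301.75 = $3,276.80

$3,276.80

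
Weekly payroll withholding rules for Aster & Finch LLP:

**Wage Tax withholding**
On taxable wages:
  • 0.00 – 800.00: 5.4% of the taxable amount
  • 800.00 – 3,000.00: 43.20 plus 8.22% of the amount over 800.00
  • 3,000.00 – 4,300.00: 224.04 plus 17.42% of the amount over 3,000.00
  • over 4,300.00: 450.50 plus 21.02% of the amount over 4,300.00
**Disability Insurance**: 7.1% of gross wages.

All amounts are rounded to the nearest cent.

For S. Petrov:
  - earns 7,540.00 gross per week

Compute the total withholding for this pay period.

1,666.89

Wage Tax: taxable = 7,540.00
  450.50 + 21.02% × (7,540.00 − 4,300.00) = 450.50 + 21.02% × 3,240.00 = 1,131.55
Disability Insurance: 7.1% × 7,540.00 = 535.34
Total: 1,131.55 + 535.34 = 1,666.89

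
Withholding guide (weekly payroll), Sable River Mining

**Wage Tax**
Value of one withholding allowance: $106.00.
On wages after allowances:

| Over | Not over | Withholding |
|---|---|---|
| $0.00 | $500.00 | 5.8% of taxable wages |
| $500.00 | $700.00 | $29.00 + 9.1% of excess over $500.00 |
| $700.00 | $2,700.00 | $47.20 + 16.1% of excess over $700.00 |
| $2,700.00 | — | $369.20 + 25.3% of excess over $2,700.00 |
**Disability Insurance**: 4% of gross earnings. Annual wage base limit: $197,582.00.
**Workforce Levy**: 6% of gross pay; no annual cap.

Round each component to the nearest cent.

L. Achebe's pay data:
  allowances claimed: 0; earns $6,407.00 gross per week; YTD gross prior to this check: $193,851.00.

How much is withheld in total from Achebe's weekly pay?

$1,840.73

Wage Tax: taxable = $6,407.00
  $369.20 + 25.3% × ($6,407.00 − $2,700.00) = $369.20 + 25.3% × $3,707.00 = $1,307.07
Disability Insurance: cap $197,582.00 − YTD $193,851.00 = $3,731.00 subject; 4% × $3,731.00 = $149.24
Workforce Levy: 6% × $6,407.00 = $384.42
Total: $1,307.07 + $149.24 + $384.42 = $1,840.73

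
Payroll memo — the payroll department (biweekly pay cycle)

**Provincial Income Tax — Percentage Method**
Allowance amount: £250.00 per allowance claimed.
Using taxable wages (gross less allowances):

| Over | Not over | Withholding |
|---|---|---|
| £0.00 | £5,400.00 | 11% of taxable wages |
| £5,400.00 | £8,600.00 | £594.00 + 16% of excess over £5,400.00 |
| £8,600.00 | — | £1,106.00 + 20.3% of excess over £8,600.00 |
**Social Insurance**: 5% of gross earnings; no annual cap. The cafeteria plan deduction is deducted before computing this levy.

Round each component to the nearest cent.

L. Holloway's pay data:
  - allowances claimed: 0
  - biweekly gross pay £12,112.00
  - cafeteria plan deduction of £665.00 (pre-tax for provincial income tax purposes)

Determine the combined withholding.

£2,256.29

Provincial Income Tax: taxable = £12,112.00 − £665.00 = £11,447.00
  £1,106.00 + 20.3% × (£11,447.00 − £8,600.00) = £1,106.00 + 20.3% × £2,847.00 = £1,683.94
Social Insurance: 5% × £11,447.00 = £572.35
Total: £1,683.94 + £572.35 = £2,256.29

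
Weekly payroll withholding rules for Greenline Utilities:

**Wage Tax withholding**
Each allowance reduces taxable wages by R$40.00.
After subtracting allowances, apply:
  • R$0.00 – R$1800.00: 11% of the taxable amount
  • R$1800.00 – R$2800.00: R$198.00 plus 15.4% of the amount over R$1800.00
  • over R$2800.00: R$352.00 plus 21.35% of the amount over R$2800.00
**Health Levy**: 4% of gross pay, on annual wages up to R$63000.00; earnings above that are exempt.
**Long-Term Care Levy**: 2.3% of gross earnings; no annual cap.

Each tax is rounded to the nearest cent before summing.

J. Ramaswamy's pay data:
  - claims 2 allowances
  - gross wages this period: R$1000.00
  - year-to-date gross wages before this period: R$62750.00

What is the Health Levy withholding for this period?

R$10.00

Health Levy: cap R$63000.00 − YTD R$62750.00 = R$250.00 subject; 4% × R$250.00 = R$10.00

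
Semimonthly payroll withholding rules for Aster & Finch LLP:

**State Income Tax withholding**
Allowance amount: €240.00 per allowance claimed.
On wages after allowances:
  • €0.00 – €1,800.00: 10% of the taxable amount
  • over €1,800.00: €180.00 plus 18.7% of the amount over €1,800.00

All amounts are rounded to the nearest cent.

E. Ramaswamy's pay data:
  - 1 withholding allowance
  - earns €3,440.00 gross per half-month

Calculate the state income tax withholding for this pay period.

State Income Tax: taxable = €3,440.00 − 1×€240.00 = €3,200.00
  €180.00 + 18.7% × (€3,200.00 − €1,800.00) = €180.00 + 18.7% × €1,400.00 = €441.80

€441.80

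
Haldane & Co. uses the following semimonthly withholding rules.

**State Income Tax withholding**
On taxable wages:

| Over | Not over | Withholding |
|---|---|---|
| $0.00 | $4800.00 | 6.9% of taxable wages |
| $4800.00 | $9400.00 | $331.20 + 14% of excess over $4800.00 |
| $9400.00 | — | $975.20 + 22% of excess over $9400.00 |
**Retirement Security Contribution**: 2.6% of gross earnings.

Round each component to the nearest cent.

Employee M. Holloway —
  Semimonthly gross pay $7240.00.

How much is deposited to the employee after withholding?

$6378.96

State Income Tax: taxable = $7240.00
  $331.20 + 14% × ($7240.00 − $4800.00) = $331.20 + 14% × $2440.00 = $672.80
Retirement Security Contribution: 2.6% × $7240.00 = $188.24
Total withheld: $672.80 + $188.24 = $861.04
Net pay: $7240.00 − $861.04 = $6378.96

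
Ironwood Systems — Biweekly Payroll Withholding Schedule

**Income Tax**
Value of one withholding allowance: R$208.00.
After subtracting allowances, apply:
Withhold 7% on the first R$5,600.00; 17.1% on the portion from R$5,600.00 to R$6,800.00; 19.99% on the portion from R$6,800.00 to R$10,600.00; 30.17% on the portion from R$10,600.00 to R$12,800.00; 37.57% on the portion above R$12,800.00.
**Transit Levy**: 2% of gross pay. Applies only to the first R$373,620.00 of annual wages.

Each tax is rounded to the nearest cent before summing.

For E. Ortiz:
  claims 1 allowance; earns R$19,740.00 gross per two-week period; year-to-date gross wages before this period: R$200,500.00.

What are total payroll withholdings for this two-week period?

Income Tax: taxable = R$19,740.00 − 1×R$208.00 = R$19,532.00
  R$2,020.56 + 37.57% × (R$19,532.00 − R$12,800.00) = R$2,020.56 + 37.57% × R$6,732.00 = R$4,549.77
Transit Levy: 2% × R$19,740.00 = R$394.80
Total: R$4,549.77 + R$394.80 = R$4,944.57

R$4,944.57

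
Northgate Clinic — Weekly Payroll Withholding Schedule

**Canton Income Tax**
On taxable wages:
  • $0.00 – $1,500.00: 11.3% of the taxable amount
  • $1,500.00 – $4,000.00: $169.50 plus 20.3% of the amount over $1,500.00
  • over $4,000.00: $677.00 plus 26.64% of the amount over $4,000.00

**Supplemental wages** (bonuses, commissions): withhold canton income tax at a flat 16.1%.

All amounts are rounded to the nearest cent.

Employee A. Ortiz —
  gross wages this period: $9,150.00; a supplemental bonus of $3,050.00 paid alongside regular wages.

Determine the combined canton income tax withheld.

$2,540.01

Canton Income Tax: taxable = $9,150.00
  $677.00 + 26.64% × ($9,150.00 − $4,000.00) = $677.00 + 26.64% × $5,150.00 = $2,048.96
Supplemental (16.1% flat on bonus): 16.1% × $3,050.00 = $491.05
Total canton income tax: $2,048.96 + $491.05 = $2,540.01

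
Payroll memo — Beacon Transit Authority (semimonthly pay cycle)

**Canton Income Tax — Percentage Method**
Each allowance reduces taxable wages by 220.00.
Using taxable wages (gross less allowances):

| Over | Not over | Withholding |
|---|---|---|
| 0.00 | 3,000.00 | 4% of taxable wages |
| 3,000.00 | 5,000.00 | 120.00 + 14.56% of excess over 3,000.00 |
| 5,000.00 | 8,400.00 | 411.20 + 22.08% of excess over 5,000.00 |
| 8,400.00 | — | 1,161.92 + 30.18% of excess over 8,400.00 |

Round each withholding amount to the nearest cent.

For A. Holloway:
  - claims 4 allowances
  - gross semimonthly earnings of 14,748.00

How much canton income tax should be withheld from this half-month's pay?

Canton Income Tax: taxable = 14,748.00 − 4×220.00 = 13,868.00
  1,161.92 + 30.18% × (13,868.00 − 8,400.00) = 1,161.92 + 30.18% × 5,468.00 = 2,812.16

2,812.16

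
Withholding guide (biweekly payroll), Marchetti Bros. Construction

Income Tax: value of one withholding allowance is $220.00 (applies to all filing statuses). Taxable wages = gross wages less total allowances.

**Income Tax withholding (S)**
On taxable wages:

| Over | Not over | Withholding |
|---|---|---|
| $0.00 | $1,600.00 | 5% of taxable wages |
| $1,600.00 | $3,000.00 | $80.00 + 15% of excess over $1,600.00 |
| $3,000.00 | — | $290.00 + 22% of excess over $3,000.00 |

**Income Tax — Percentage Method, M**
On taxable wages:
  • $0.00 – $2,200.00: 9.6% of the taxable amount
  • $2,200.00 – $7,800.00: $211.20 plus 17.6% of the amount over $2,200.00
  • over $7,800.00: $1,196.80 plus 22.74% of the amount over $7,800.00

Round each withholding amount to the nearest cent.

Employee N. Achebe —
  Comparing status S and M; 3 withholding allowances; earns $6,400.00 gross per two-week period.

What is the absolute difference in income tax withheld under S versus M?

Income Tax (S): taxable = $6,400.00 − 3×$220.00 = $5,740.00
  $290.00 + 22% × ($5,740.00 − $3,000.00) = $290.00 + 22% × $2,740.00 = $892.80
Income Tax (M): taxable = $6,400.00 − 3×$220.00 = $5,740.00
  $211.20 + 17.6% × ($5,740.00 − $2,200.00) = $211.20 + 17.6% × $3,540.00 = $834.24
Difference: |$892.80 − $834.24| = $58.56 (higher under S)

$58.56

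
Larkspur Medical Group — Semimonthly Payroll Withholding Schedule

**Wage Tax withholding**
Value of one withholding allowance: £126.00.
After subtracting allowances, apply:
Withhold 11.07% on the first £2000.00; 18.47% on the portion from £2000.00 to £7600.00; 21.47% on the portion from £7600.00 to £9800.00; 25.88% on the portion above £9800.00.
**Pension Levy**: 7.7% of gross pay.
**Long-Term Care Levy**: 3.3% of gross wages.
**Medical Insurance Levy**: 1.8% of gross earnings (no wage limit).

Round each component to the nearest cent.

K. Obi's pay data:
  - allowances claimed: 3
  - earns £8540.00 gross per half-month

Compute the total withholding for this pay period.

£2469.50

Wage Tax: taxable = £8540.00 − 3×£126.00 = £8162.00
  £1255.72 + 21.47% × (£8162.00 − £7600.00) = £1255.72 + 21.47% × £562.00 = £1376.38
Pension Levy: 7.7% × £8540.00 = £657.58
Long-Term Care Levy: 3.3% × £8540.00 = £281.82
Medical Insurance Levy: 1.8% × £8540.00 = £153.72
Total: £1376.38 + £657.58 + £281.82 + £153.72 = £2469.50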